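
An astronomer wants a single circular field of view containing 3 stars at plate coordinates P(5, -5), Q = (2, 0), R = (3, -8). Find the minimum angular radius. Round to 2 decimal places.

4.03

Side lengths²: PQ² = 34, PR² = 13, QR² = 65.
Since QR² = 65 ≥ 34 + 13 = 47, the angle opposite QR is not acute, so the smallest enclosing circle has QR as diameter.
Centre = midpoint of QR = (2.5, -4), r² = 65/4 = 16.25.
r = √(16.25) ≈ 4.03.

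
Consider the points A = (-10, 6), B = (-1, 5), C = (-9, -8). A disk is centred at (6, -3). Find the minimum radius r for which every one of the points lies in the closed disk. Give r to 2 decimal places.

18.36

The required radius is the distance from (6, -3) to the farthest point.
Squared distances: 337, 113, 250.
Maximum is 337, attained at A.
r = √337 ≈ 18.36.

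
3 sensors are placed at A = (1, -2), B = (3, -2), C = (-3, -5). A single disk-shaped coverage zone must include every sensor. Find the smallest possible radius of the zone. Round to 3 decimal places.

Side lengths²: AB² = 4, AC² = 25, BC² = 45.
Since BC² = 45 ≥ 25 + 4 = 29, the angle opposite BC is not acute, so the smallest enclosing circle has BC as diameter.
Centre = midpoint of BC = (0, -3.5), r² = 45/4 = 11.25.
r = √(11.25) ≈ 3.354.

3.354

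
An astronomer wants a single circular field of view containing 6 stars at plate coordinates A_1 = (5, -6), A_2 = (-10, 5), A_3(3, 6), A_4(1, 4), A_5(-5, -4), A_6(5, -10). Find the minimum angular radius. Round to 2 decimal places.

10.61

The farthest pair is A_2–A_6 with squared distance 450. The circle on this segment as diameter has centre (-2.5, -2.5) and r² = 450/4 = 112.5.
Check A_1: distance² to centre = 68.5 ≤ 112.5, so it lies inside.
All remaining points lie in this disk, and no smaller disk contains both endpoints, so this is the minimum enclosing circle.
r = √(112.5) ≈ 10.61.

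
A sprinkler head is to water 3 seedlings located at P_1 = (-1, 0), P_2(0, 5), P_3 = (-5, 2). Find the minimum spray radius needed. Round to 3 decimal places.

Side lengths²: P_1P_2² = 26, P_1P_3² = 20, P_2P_3² = 34.
Since P_2P_3² = 34 < 26 + 20 = 46, the triangle is acute, so the smallest enclosing circle is the circumcircle.
Circumcentre = (-23/11, 31/11), r² = 1105/121.
r = √(1105/121) ≈ 3.022.

3.022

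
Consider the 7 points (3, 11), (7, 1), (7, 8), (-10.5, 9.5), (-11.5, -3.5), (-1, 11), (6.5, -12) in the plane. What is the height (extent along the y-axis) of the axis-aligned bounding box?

23

max y = 11, min y = -12, so height = 23.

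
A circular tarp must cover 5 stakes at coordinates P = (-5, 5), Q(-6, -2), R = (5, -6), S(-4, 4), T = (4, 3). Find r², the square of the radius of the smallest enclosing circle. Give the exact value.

55.25

By Welzl's lemma the MEC is supported by two points (diametrically opposite) or three points (on a circumcircle).
The farthest pair is P–R with squared distance 221. The circle on this segment as diameter has centre (0, -0.5) and r² = 221/4 = 55.25.
Check Q: distance² to centre = 38.25 ≤ 55.25, so it lies inside.
All remaining points lie in this disk, and no smaller disk contains both endpoints, so this is the minimum enclosing circle.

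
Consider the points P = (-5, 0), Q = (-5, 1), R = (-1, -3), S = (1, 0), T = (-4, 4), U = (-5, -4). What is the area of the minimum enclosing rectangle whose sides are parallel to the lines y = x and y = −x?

50

In coordinates u = x + y, v = x − y the rectangle is axis-aligned; the map (x,y)→(u,v) scales areas by 2.
u-values: -5, -4, -4, 1, 0, -9; range = 1 − (-9) = 10.
v-values: -5, -6, 2, 1, -8, -1; range = 2 − (-8) = 10.
Area = (10 × 10) / 2 = 50.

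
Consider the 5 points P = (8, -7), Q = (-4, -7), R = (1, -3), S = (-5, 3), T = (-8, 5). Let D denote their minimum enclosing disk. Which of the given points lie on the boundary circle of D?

A smallest enclosing disk is always determined by at most three of the input points on its boundary.
The farthest pair is P–T with squared distance 400. The circle on this segment as diameter has centre (0, -1) and r² = 400/4 = 100.
Check Q: distance² to centre = 52 ≤ 100, so it lies inside.
All remaining points lie in this disk, and no smaller disk contains both endpoints, so this is the minimum enclosing circle.
The points at distance exactly r from the centre are P, T — 2 points.

P, T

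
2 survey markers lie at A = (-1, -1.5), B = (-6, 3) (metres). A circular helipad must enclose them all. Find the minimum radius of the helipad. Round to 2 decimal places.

3.36

The smallest circle enclosing two points has them as diameter endpoints.
Centre = midpoint = (-3.5, 0.75); r² = |AB|²/4 = 45.25/4 = 11.3125.
r = √(11.3125) ≈ 3.36.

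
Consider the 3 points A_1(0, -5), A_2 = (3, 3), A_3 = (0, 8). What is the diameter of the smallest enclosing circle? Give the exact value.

Side lengths²: A_1A_2² = 73, A_1A_3² = 169, A_2A_3² = 34.
Since A_1A_3² = 169 ≥ 73 + 34 = 107, the angle opposite A_1A_3 is not acute, so the smallest enclosing circle has A_1A_3 as diameter.
Centre = midpoint of A_1A_3 = (0, 1.5), r² = 169/4 = 42.25.
Diameter = 2r = 2√(42.25) = 13.

13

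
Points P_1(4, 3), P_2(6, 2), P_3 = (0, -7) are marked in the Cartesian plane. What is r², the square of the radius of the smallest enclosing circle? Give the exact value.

Side lengths²: P_1P_2² = 5, P_1P_3² = 116, P_2P_3² = 117.
Since P_2P_3² = 117 < 116 + 5 = 121, the triangle is acute, so the smallest enclosing circle is the circumcircle.
Circumcentre = (2.625, -2.25), r² = 29.453125.

29.453125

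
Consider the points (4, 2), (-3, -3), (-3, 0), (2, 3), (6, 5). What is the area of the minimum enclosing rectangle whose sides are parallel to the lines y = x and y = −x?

42.5

In coordinates u = x + y, v = x − y the rectangle is axis-aligned; the map (x,y)→(u,v) scales areas by 2.
u-values: 6, -6, -3, 5, 11; range = 11 − (-6) = 17.
v-values: 2, 0, -3, -1, 1; range = 2 − (-3) = 5.
Area = (17 × 5) / 2 = 42.5.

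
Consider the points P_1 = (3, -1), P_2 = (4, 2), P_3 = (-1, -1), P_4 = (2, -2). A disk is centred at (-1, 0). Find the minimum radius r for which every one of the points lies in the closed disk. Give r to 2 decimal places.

5.39

The required radius is the distance from (-1, 0) to the farthest point.
Squared distances: 17, 29, 1, 13.
Maximum is 29, attained at P_2.
r = √29 ≈ 5.39.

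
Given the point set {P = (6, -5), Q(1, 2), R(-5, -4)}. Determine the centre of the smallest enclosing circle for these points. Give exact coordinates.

Side lengths²: PQ² = 74, PR² = 122, QR² = 72.
Since PR² = 122 < 74 + 72 = 146, the triangle is acute, so the smallest enclosing circle is the circumcircle.
Circumcentre = (7/12, -43/12), r² = 2257/72.
Centre = (7/12, -43/12).

(7/12, -43/12)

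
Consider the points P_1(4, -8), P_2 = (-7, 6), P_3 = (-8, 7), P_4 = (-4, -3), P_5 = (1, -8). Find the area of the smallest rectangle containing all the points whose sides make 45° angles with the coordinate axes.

In coordinates u = x + y, v = x − y the rectangle is axis-aligned; the map (x,y)→(u,v) scales areas by 2.
u-values: -4, -1, -1, -7, -7; range = -1 − (-7) = 6.
v-values: 12, -13, -15, -1, 9; range = 12 − (-15) = 27.
Area = (6 × 27) / 2 = 81.

81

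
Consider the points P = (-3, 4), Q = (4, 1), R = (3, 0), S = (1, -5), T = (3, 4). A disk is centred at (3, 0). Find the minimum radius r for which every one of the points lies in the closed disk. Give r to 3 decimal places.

The required radius is the distance from (3, 0) to the farthest point.
Squared distances: 52, 2, 0, 29, 16.
Maximum is 52, attained at P.
r = √52 ≈ 7.211.

7.211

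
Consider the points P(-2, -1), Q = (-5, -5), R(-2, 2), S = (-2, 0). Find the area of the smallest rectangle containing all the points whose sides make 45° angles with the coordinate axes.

In coordinates u = x + y, v = x − y the rectangle is axis-aligned; the map (x,y)→(u,v) scales areas by 2.
u-values: -3, -10, 0, -2; range = 0 − (-10) = 10.
v-values: -1, 0, -4, -2; range = 0 − (-4) = 4.
Area = (10 × 4) / 2 = 20.

20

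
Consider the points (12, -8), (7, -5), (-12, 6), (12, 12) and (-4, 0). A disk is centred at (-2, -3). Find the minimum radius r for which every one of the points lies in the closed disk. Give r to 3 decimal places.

The required radius is the distance from (-2, -3) to the farthest point.
Squared distances: 221, 85, 181, 421, 13.
Maximum is 421, attained at (12, 12).
r = √421 ≈ 20.518.

20.518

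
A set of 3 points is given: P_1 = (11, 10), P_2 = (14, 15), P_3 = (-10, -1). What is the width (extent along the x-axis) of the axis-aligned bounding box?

max x = 14, min x = -10, so width = 24.

24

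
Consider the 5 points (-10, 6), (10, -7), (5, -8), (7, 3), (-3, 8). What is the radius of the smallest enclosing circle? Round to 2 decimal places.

11.93

The minimum enclosing circle of a finite set is fixed by two of the points (as a diameter) or three (as a circumcircle).
The farthest pair is (-10, 6)–(10, -7) with squared distance 569. The circle on this segment as diameter has centre (0, -0.5) and r² = 569/4 = 142.25.
Check (5, -8): distance² to centre = 81.25 ≤ 142.25, so it lies inside.
All remaining points lie in this disk, and no smaller disk contains both endpoints, so this is the minimum enclosing circle.
r = √(142.25) ≈ 11.93.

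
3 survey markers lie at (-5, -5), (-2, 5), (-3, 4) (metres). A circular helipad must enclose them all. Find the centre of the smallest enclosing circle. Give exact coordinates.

(-3.5, 0)

Call the three points A, B, C in the order given.
Side lengths²: AB² = 109, AC² = 85, BC² = 2.
Since AB² = 109 ≥ 85 + 2 = 87, the angle opposite AB is not acute, so the smallest enclosing circle has AB as diameter.
Centre = midpoint of AB = (-3.5, 0), r² = 109/4 = 27.25.
Centre = (-3.5, 0).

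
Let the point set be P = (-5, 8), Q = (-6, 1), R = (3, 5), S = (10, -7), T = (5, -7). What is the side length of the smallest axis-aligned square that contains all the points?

16

The bounding box has width 16 and height 15.
An axis-aligned square enclosing the set must have side ≥ max(width, height).
So the minimum side is max(16, 15) = 16.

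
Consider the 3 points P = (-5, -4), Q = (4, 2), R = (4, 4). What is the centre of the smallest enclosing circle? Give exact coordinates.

Side lengths²: PQ² = 117, PR² = 145, QR² = 4.
Since PR² = 145 ≥ 117 + 4 = 121, the angle opposite PR is not acute, so the smallest enclosing circle has PR as diameter.
Centre = midpoint of PR = (-0.5, 0), r² = 145/4 = 36.25.
Centre = (-0.5, 0).

(-0.5, 0)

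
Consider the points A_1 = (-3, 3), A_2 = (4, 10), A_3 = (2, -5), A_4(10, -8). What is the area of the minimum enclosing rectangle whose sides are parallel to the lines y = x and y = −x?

In coordinates u = x + y, v = x − y the rectangle is axis-aligned; the map (x,y)→(u,v) scales areas by 2.
u-values: 0, 14, -3, 2; range = 14 − (-3) = 17.
v-values: -6, -6, 7, 18; range = 18 − (-6) = 24.
Area = (17 × 24) / 2 = 204.

204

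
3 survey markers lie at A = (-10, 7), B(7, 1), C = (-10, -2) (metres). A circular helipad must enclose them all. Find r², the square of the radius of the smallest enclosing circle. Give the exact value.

48425/578

Side lengths²: AB² = 325, AC² = 81, BC² = 298.
Since AB² = 325 < 298 + 81 = 379, the triangle is acute, so the smallest enclosing circle is the circumcircle.
Circumcentre = (-69/34, 2.5), r² = 48425/578.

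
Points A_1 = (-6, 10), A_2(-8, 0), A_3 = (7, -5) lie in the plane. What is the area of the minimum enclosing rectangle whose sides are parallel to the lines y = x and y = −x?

In coordinates u = x + y, v = x − y the rectangle is axis-aligned; the map (x,y)→(u,v) scales areas by 2.
u-values: 4, -8, 2; range = 4 − (-8) = 12.
v-values: -16, -8, 12; range = 12 − (-16) = 28.
Area = (12 × 28) / 2 = 168.

168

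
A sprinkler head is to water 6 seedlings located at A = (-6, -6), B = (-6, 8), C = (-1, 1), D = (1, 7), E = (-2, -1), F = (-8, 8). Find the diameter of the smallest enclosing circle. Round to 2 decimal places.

15.25

A smallest enclosing disk is always determined by at most three of the input points on its boundary.
The minimum enclosing circle is determined by three boundary points: A, D, F.
Their circumcentre is (-259/62, 87/62) with r² = 111725/1922.
The farthest remaining point B is at distance² 90025/1922 ≤ 111725/1922.
Diameter = 2r = 2√(111725/1922) ≈ 15.25.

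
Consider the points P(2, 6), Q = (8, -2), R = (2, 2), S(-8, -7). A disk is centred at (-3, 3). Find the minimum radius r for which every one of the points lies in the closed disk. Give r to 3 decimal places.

12.083

The required radius is the distance from (-3, 3) to the farthest point.
Squared distances: 34, 146, 26, 125.
Maximum is 146, attained at Q.
r = √146 ≈ 12.083.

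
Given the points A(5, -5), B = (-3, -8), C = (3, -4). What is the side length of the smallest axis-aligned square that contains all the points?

8

The bounding box has width 8 and height 4.
An axis-aligned square enclosing the set must have side ≥ max(width, height).
So the minimum side is max(8, 4) = 8.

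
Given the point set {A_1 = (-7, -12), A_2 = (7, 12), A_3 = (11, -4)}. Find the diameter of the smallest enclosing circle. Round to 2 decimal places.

Side lengths²: A_1A_2² = 772, A_1A_3² = 388, A_2A_3² = 272.
Since A_1A_2² = 772 ≥ 388 + 272 = 660, the angle opposite A_1A_2 is not acute, so the smallest enclosing circle has A_1A_2 as diameter.
Centre = midpoint of A_1A_2 = (0, 0), r² = 772/4 = 193.
Diameter = 2r = 2√193 ≈ 27.78.

27.78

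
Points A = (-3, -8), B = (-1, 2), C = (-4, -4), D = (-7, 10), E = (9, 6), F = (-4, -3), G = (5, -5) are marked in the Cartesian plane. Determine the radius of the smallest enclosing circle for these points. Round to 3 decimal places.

The minimum enclosing circle of a finite set is fixed by two of the points (as a diameter) or three (as a circumcircle).
The minimum enclosing circle is determined by three boundary points: A, D, E.
Their circumcentre is (-0.5, 2) with r² = 106.25.
The farthest remaining point G is at distance² 79.25 ≤ 106.25.
r = √(106.25) ≈ 10.308.

10.308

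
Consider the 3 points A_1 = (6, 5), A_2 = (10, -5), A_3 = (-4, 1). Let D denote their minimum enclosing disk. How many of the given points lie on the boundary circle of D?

3

Side lengths²: A_1A_2² = 116, A_1A_3² = 116, A_2A_3² = 232.
Since A_2A_3² = 232 ≥ 116 + 116 = 232, the angle opposite A_2A_3 is not acute, so the smallest enclosing circle has A_2A_3 as diameter.
Centre = midpoint of A_2A_3 = (3, -2), r² = 232/4 = 58.
The points at distance exactly r from the centre are A_1, A_2, A_3 — 3 points.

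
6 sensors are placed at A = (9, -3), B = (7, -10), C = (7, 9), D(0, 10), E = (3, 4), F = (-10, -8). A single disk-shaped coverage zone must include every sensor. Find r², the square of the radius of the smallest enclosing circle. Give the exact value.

A smallest enclosing disk is always determined by at most three of the input points on its boundary.
The minimum enclosing circle is determined by three boundary points: B, C, F.
Their circumcentre is (-0.5, -0.5) with r² = 146.5.
The farthest remaining point D is at distance² 110.5 ≤ 146.5.

146.5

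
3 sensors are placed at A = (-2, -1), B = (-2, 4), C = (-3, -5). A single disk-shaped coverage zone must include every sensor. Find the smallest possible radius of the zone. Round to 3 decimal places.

Side lengths²: AB² = 25, AC² = 17, BC² = 82.
Since BC² = 82 ≥ 25 + 17 = 42, the angle opposite BC is not acute, so the smallest enclosing circle has BC as diameter.
Centre = midpoint of BC = (-2.5, -0.5), r² = 82/4 = 20.5.
r = √(20.5) ≈ 4.528.

4.528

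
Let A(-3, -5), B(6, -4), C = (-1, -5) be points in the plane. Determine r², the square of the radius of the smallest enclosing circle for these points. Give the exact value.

20.5

Side lengths²: AB² = 82, AC² = 4, BC² = 50.
Since AB² = 82 ≥ 50 + 4 = 54, the angle opposite AB is not acute, so the smallest enclosing circle has AB as diameter.
Centre = midpoint of AB = (1.5, -4.5), r² = 82/4 = 20.5.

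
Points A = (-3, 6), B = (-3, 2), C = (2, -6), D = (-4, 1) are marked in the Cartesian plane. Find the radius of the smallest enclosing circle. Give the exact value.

A smallest enclosing disk is always determined by at most three of the input points on its boundary.
The farthest pair is A–C with squared distance 169. The circle on this segment as diameter has centre (-0.5, 0) and r² = 169/4 = 42.25.
Check B: distance² to centre = 10.25 ≤ 42.25, so it lies inside.
All remaining points lie in this disk, and no smaller disk contains both endpoints, so this is the minimum enclosing circle.
r = √(42.25) = 6.5.

6.5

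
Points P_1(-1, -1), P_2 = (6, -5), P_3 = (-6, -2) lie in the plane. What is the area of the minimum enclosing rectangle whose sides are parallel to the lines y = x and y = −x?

67.5

In coordinates u = x + y, v = x − y the rectangle is axis-aligned; the map (x,y)→(u,v) scales areas by 2.
u-values: -2, 1, -8; range = 1 − (-8) = 9.
v-values: 0, 11, -4; range = 11 − (-4) = 15.
Area = (9 × 15) / 2 = 67.5.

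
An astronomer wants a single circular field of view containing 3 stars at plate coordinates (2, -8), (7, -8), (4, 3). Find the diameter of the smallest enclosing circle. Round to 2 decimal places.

11.59

Call the three points A, B, C in the order given.
Side lengths²: AB² = 25, AC² = 125, BC² = 130.
Since BC² = 130 < 125 + 25 = 150, the triangle is acute, so the smallest enclosing circle is the circumcircle.
Circumcentre = (4.5, -61/22), r² = 8125/242.
Diameter = 2r = 2√(8125/242) ≈ 11.59.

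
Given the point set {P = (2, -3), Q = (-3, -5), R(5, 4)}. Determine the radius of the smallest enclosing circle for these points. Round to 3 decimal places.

6.021

Side lengths²: PQ² = 29, PR² = 58, QR² = 145.
Since QR² = 145 ≥ 58 + 29 = 87, the angle opposite QR is not acute, so the smallest enclosing circle has QR as diameter.
Centre = midpoint of QR = (1, -0.5), r² = 145/4 = 36.25.
r = √(36.25) ≈ 6.021.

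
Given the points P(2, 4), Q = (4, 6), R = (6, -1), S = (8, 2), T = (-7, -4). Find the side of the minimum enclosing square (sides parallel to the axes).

15

The bounding box has width 15 and height 10.
An axis-aligned square enclosing the set must have side ≥ max(width, height).
So the minimum side is max(15, 10) = 15.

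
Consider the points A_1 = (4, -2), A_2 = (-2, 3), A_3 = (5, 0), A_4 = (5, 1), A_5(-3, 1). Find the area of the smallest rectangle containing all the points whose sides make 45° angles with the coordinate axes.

44

In coordinates u = x + y, v = x − y the rectangle is axis-aligned; the map (x,y)→(u,v) scales areas by 2.
u-values: 2, 1, 5, 6, -2; range = 6 − (-2) = 8.
v-values: 6, -5, 5, 4, -4; range = 6 − (-5) = 11.
Area = (8 × 11) / 2 = 44.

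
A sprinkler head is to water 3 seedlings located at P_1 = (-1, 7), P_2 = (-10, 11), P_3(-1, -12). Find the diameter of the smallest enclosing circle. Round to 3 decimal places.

24.698

Side lengths²: P_1P_2² = 97, P_1P_3² = 361, P_2P_3² = 610.
Since P_2P_3² = 610 ≥ 361 + 97 = 458, the angle opposite P_2P_3 is not acute, so the smallest enclosing circle has P_2P_3 as diameter.
Centre = midpoint of P_2P_3 = (-5.5, -0.5), r² = 610/4 = 152.5.
Diameter = 2r = 2√(152.5) ≈ 24.698.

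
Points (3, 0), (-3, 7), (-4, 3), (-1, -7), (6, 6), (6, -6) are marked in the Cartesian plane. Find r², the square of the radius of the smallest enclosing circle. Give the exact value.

62.5

A smallest enclosing disk is always determined by at most three of the input points on its boundary.
The farthest pair is (-3, 7)–(6, -6) with squared distance 250. The circle on this segment as diameter has centre (1.5, 0.5) and r² = 250/4 = 62.5.
Check (3, 0): distance² to centre = 2.5 ≤ 62.5, so it lies inside.
All remaining points lie in this disk, and no smaller disk contains both endpoints, so this is the minimum enclosing circle.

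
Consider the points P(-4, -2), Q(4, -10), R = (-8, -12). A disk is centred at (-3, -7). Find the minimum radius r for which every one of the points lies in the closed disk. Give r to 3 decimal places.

The required radius is the distance from (-3, -7) to the farthest point.
Squared distances: 26, 58, 50.
Maximum is 58, attained at Q.
r = √58 ≈ 7.616.

7.616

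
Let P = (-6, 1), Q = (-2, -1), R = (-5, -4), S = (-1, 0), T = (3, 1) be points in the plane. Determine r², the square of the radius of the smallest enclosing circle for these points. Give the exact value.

23.14

The minimum enclosing circle is determined by three boundary points: P, R, T.
Their circumcentre is (-1.5, -0.7) with r² = 23.14.
The farthest remaining point S is at distance² 0.74 ≤ 23.14.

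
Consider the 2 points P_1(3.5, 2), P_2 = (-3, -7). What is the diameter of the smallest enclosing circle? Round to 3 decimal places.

The smallest circle enclosing two points has them as diameter endpoints.
Centre = midpoint = (0.25, -2.5); r² = |P_1P_2|²/4 = 123.25/4 = 30.8125.
Diameter = 2r = 2√(30.8125) ≈ 11.102.

11.102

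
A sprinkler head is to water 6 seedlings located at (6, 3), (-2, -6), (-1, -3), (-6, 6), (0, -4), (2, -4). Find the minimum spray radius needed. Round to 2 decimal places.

7.14

The minimum enclosing circle is determined by three boundary points: (6, 3), (-2, -6), (-6, 6).
Their circumcentre is (-19/22, 23/22) with r² = 12325/242.
The farthest remaining point (2, -4) is at distance² 8145/242 ≤ 12325/242.
r = √(12325/242) ≈ 7.14.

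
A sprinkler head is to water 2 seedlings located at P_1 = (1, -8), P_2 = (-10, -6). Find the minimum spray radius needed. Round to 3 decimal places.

The smallest circle enclosing two points has them as diameter endpoints.
Centre = midpoint = (-4.5, -7); r² = |P_1P_2|²/4 = 125/4 = 31.25.
r = √(31.25) ≈ 5.590.

5.590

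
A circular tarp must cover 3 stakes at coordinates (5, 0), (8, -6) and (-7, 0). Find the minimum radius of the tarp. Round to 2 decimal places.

Call the three points A, B, C in the order given.
Side lengths²: AB² = 45, AC² = 144, BC² = 261.
Since BC² = 261 ≥ 144 + 45 = 189, the angle opposite BC is not acute, so the smallest enclosing circle has BC as diameter.
Centre = midpoint of BC = (0.5, -3), r² = 261/4 = 65.25.
r = √(65.25) ≈ 8.08.

8.08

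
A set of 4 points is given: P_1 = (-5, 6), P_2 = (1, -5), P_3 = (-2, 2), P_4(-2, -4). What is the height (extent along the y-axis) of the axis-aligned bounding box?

11

max y = 6, min y = -5, so height = 11.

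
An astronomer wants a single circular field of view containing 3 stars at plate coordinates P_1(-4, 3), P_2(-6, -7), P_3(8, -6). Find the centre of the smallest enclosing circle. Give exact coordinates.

Side lengths²: P_1P_2² = 104, P_1P_3² = 225, P_2P_3² = 197.
Since P_1P_3² = 225 < 197 + 104 = 301, the triangle is acute, so the smallest enclosing circle is the circumcircle.
Circumcentre = (35/46, -145/46), r² = 64025/1058.
Centre = (35/46, -145/46).

(35/46, -145/46)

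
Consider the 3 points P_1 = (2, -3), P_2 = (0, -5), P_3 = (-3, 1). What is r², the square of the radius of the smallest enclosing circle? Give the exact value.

Side lengths²: P_1P_2² = 8, P_1P_3² = 41, P_2P_3² = 45.
Since P_2P_3² = 45 < 41 + 8 = 49, the triangle is acute, so the smallest enclosing circle is the circumcircle.
Circumcentre = (-7/6, -11/6), r² = 205/18.

205/18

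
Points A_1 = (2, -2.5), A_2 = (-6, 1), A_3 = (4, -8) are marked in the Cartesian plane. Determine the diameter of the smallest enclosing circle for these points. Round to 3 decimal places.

13.454

Side lengths²: A_1A_2² = 76.25, A_1A_3² = 34.25, A_2A_3² = 181.
Since A_2A_3² = 181 ≥ 76.25 + 34.25 = 110.5, the angle opposite A_2A_3 is not acute, so the smallest enclosing circle has A_2A_3 as diameter.
Centre = midpoint of A_2A_3 = (-1, -3.5), r² = 181/4 = 45.25.
Diameter = 2r = 2√(45.25) ≈ 13.454.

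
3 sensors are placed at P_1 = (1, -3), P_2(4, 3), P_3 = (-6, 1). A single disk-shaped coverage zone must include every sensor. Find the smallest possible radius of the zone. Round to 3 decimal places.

Side lengths²: P_1P_2² = 45, P_1P_3² = 65, P_2P_3² = 104.
Since P_2P_3² = 104 < 65 + 45 = 110, the triangle is acute, so the smallest enclosing circle is the circumcircle.
Circumcentre = (-17/18, 31/18), r² = 4225/162.
r = √(4225/162) ≈ 5.107.

5.107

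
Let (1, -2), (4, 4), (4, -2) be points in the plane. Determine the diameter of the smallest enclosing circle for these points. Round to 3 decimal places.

6.708

Call the three points A, B, C in the order given.
Side lengths²: AB² = 45, AC² = 9, BC² = 36.
Since AB² = 45 ≥ 36 + 9 = 45, the angle opposite AB is not acute, so the smallest enclosing circle has AB as diameter.
Centre = midpoint of AB = (2.5, 1), r² = 45/4 = 11.25.
Diameter = 2r = 2√(11.25) ≈ 6.708.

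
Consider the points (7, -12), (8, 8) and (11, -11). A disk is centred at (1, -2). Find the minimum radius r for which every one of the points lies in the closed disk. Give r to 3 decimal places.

13.454

The required radius is the distance from (1, -2) to the farthest point.
Squared distances: 136, 149, 181.
Maximum is 181, attained at (11, -11).
r = √181 ≈ 13.454.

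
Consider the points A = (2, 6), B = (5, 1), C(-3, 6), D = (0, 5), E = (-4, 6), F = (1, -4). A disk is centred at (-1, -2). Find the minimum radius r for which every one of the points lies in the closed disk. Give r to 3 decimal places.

8.544

The required radius is the distance from (-1, -2) to the farthest point.
Squared distances: 73, 45, 68, 50, 73, 8.
Maximum is 73, attained at A.
r = √73 ≈ 8.544.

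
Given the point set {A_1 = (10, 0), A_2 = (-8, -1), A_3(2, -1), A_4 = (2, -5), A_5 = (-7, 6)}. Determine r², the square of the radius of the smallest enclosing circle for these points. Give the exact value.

84.5

The minimum enclosing circle of a finite set is fixed by two of the points (as a diameter) or three (as a circumcircle).
The minimum enclosing circle is determined by three boundary points: A_1, A_2, A_5.
Their circumcentre is (0.9, 1.3) with r² = 84.5.
The farthest remaining point A_4 is at distance² 40.9 ≤ 84.5.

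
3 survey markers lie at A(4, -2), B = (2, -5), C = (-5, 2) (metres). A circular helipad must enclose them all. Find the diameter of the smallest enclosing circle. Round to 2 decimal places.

Side lengths²: AB² = 13, AC² = 97, BC² = 98.
Since BC² = 98 < 97 + 13 = 110, the triangle is acute, so the smallest enclosing circle is the circumcircle.
Circumcentre = (-0.9, -0.9), r² = 25.22.
Diameter = 2r = 2√(25.22) ≈ 10.04.

10.04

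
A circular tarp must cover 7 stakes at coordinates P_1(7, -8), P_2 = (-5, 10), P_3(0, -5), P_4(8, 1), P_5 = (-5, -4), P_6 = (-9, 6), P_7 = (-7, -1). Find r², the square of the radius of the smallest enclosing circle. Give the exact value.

117.52

By Welzl's lemma the MEC is supported by two points (diametrically opposite) or three points (on a circumcircle).
The minimum enclosing circle is determined by three boundary points: P_1, P_2, P_6.
Their circumcentre is (0.4, 0.6) with r² = 117.52.
The farthest remaining point P_4 is at distance² 57.92 ≤ 117.52.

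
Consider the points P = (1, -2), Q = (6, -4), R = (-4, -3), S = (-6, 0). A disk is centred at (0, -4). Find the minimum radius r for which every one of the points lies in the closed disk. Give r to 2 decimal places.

The required radius is the distance from (0, -4) to the farthest point.
Squared distances: 5, 36, 17, 52.
Maximum is 52, attained at S.
r = √52 ≈ 7.21.

7.21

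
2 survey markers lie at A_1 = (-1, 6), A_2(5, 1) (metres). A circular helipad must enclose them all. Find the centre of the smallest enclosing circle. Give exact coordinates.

The smallest circle enclosing two points has them as diameter endpoints.
Centre = midpoint = (2, 3.5); r² = |A_1A_2|²/4 = 61/4 = 15.25.
Centre = (2, 3.5).

(2, 3.5)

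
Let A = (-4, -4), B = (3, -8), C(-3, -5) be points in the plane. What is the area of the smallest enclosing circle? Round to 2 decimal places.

Side lengths²: AB² = 65, AC² = 2, BC² = 45.
Since AB² = 65 ≥ 45 + 2 = 47, the angle opposite AB is not acute, so the smallest enclosing circle has AB as diameter.
Centre = midpoint of AB = (-0.5, -6), r² = 65/4 = 16.25.
Area = π·r² = π·16.25 ≈ 51.05.

51.05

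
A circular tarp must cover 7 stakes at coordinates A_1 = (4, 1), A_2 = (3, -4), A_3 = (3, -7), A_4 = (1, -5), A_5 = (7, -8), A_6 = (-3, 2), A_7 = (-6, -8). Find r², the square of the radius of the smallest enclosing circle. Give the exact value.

A smallest enclosing disk is always determined by at most three of the input points on its boundary.
The minimum enclosing circle is determined by three boundary points: A_5, A_6, A_7.
Their circumcentre is (0.5, -4.5) with r² = 54.5.
The farthest remaining point A_1 is at distance² 42.5 ≤ 54.5.

54.5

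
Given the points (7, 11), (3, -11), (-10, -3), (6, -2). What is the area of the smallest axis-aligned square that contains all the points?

The bounding box has width 17 and height 22.
An axis-aligned square enclosing the set must have side ≥ max(width, height).
So the minimum side is max(17, 22) = 22.
Area = 22² = 484.

484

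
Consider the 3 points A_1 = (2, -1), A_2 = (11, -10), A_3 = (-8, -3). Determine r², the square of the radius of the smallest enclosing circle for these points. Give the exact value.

Side lengths²: A_1A_2² = 162, A_1A_3² = 104, A_2A_3² = 410.
Since A_2A_3² = 410 ≥ 162 + 104 = 266, the angle opposite A_2A_3 is not acute, so the smallest enclosing circle has A_2A_3 as diameter.
Centre = midpoint of A_2A_3 = (1.5, -6.5), r² = 410/4 = 102.5.

102.5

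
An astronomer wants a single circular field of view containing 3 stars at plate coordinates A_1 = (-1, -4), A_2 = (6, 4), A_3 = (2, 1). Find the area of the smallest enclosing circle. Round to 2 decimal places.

88.75

Side lengths²: A_1A_2² = 113, A_1A_3² = 34, A_2A_3² = 25.
Since A_1A_2² = 113 ≥ 34 + 25 = 59, the angle opposite A_1A_2 is not acute, so the smallest enclosing circle has A_1A_2 as diameter.
Centre = midpoint of A_1A_2 = (2.5, 0), r² = 113/4 = 28.25.
Area = π·r² = π·28.25 ≈ 88.75.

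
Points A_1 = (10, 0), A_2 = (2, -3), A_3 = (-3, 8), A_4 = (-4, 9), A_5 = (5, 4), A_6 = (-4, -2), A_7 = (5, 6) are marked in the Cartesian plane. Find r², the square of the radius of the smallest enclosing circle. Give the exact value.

6925/98

A smallest enclosing disk is always determined by at most three of the input points on its boundary.
The minimum enclosing circle is determined by three boundary points: A_1, A_4, A_6.
Their circumcentre is (33/14, 3.5) with r² = 6925/98.
The farthest remaining point A_3 is at distance² 4797/98 ≤ 6925/98.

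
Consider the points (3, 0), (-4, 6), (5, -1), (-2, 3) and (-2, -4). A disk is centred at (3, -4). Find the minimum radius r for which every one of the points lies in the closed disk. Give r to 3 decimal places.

The required radius is the distance from (3, -4) to the farthest point.
Squared distances: 16, 149, 13, 74, 25.
Maximum is 149, attained at (-4, 6).
r = √149 ≈ 12.207.

12.207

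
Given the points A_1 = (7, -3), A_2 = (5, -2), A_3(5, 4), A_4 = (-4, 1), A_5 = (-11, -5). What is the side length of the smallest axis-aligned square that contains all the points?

18

The bounding box has width 18 and height 9.
An axis-aligned square enclosing the set must have side ≥ max(width, height).
So the minimum side is max(18, 9) = 18.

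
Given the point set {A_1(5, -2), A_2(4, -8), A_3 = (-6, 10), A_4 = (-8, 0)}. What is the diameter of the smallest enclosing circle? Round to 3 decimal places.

20.591

The farthest pair is A_2–A_3 with squared distance 424. The circle on this segment as diameter has centre (-1, 1) and r² = 424/4 = 106.
Check A_1: distance² to centre = 45 ≤ 106, so it lies inside.
All remaining points lie in this disk, and no smaller disk contains both endpoints, so this is the minimum enclosing circle.
Diameter = 2r = 2√106 ≈ 20.591.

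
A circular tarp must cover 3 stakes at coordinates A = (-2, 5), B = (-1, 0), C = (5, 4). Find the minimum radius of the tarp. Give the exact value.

Side lengths²: AB² = 26, AC² = 50, BC² = 52.
Since BC² = 52 < 50 + 26 = 76, the triangle is acute, so the smallest enclosing circle is the circumcircle.
Circumcentre = (22/17, 52/17), r² = 4225/289.
r = √(4225/289) = 65/17.

65/17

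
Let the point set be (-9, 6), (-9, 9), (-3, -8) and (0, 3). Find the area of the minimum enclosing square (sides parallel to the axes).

289

The bounding box has width 9 and height 17.
An axis-aligned square enclosing the set must have side ≥ max(width, height).
So the minimum side is max(9, 17) = 17.
Area = 17² = 289.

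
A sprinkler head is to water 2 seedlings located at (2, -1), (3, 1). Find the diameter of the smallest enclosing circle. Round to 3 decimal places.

2.236

The smallest circle enclosing two points has them as diameter endpoints.
Centre = midpoint = (2.5, 0); r² = |(2, -1)−(3, 1)|²/4 = 5/4 = 1.25.
Diameter = 2r = 2√(1.25) ≈ 2.236.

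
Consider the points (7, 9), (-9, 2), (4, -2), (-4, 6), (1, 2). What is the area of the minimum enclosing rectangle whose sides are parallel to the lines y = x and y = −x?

In coordinates u = x + y, v = x − y the rectangle is axis-aligned; the map (x,y)→(u,v) scales areas by 2.
u-values: 16, -7, 2, 2, 3; range = 16 − (-7) = 23.
v-values: -2, -11, 6, -10, -1; range = 6 − (-11) = 17.
Area = (23 × 17) / 2 = 195.5.

195.5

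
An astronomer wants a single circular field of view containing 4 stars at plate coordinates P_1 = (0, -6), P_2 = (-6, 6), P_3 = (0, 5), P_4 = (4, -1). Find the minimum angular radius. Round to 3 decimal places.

By Welzl's lemma the MEC is supported by two points (diametrically opposite) or three points (on a circumcircle).
The minimum enclosing circle is determined by three boundary points: P_1, P_2, P_4.
Their circumcentre is (-34/13, 5/26) with r² = 30545/676.
The farthest remaining point P_3 is at distance² 20249/676 ≤ 30545/676.
r = √(30545/676) ≈ 6.722.

6.722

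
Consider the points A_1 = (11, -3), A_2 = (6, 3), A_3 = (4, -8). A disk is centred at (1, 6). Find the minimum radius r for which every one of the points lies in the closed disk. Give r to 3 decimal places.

14.318

The required radius is the distance from (1, 6) to the farthest point.
Squared distances: 181, 34, 205.
Maximum is 205, attained at A_3.
r = √205 ≈ 14.318.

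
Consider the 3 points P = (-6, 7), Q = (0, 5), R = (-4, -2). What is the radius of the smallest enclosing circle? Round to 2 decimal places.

Side lengths²: PQ² = 40, PR² = 85, QR² = 65.
Since PR² = 85 < 65 + 40 = 105, the triangle is acute, so the smallest enclosing circle is the circumcircle.
Circumcentre = (-4.1, 2.7), r² = 22.1.
r = √(22.1) ≈ 4.70.

4.70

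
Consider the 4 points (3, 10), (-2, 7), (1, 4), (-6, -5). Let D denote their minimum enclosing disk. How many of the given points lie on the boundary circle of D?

2

The minimum enclosing circle of a finite set is fixed by two of the points (as a diameter) or three (as a circumcircle).
The farthest pair is (3, 10)–(-6, -5) with squared distance 306. The circle on this segment as diameter has centre (-1.5, 2.5) and r² = 306/4 = 76.5.
Check (-2, 7): distance² to centre = 20.5 ≤ 76.5, so it lies inside.
All remaining points lie in this disk, and no smaller disk contains both endpoints, so this is the minimum enclosing circle.
The points at distance exactly r from the centre are (3, 10), (-6, -5) — 2 points.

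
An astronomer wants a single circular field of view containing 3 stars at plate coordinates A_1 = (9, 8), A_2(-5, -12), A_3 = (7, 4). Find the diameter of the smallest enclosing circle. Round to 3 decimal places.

Side lengths²: A_1A_2² = 596, A_1A_3² = 20, A_2A_3² = 400.
Since A_1A_2² = 596 ≥ 400 + 20 = 420, the angle opposite A_1A_2 is not acute, so the smallest enclosing circle has A_1A_2 as diameter.
Centre = midpoint of A_1A_2 = (2, -2), r² = 596/4 = 149.
Diameter = 2r = 2√149 ≈ 24.413.

24.413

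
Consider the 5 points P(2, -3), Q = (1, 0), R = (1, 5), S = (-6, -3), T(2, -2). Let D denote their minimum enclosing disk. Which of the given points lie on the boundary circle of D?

P, R, S

A smallest enclosing disk is always determined by at most three of the input points on its boundary.
The minimum enclosing circle is determined by three boundary points: P, R, S.
Their circumcentre is (-2, 0.5625) with r² = 28.69140625.
The farthest remaining point T is at distance² 22.56640625 ≤ 28.69140625.
The points at distance exactly r from the centre are P, R, S — 3 points.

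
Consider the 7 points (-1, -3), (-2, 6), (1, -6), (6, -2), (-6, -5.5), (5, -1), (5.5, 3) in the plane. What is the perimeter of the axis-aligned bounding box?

48

Width = max x − min x = 6 − (-6) = 12.
Height = max y − min y = 6 − (-6) = 12.
Perimeter = 2(12 + 12) = 48.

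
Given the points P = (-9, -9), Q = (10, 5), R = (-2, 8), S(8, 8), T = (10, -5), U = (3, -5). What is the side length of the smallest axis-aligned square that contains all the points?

The bounding box has width 19 and height 17.
An axis-aligned square enclosing the set must have side ≥ max(width, height).
So the minimum side is max(19, 17) = 19.

19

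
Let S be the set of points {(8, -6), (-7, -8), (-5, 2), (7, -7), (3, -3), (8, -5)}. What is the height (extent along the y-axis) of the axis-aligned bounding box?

max y = 2, min y = -8, so height = 10.

10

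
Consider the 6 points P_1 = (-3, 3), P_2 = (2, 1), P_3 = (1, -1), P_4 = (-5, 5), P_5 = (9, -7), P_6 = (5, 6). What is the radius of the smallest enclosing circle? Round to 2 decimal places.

9.22

The farthest pair is P_4–P_5 with squared distance 340. The circle on this segment as diameter has centre (2, -1) and r² = 340/4 = 85.
Check P_1: distance² to centre = 41 ≤ 85, so it lies inside.
All remaining points lie in this disk, and no smaller disk contains both endpoints, so this is the minimum enclosing circle.
r = √85 ≈ 9.22.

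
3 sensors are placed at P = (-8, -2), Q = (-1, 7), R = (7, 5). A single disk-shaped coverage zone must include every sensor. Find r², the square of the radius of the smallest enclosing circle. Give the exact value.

Side lengths²: PQ² = 130, PR² = 274, QR² = 68.
Since PR² = 274 ≥ 130 + 68 = 198, the angle opposite PR is not acute, so the smallest enclosing circle has PR as diameter.
Centre = midpoint of PR = (-0.5, 1.5), r² = 274/4 = 68.5.

68.5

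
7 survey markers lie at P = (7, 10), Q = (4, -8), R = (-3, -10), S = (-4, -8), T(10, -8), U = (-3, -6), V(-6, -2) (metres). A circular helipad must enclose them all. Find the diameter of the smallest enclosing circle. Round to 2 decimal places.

The minimum enclosing circle of a finite set is fixed by two of the points (as a diameter) or three (as a circumcircle).
The minimum enclosing circle is determined by three boundary points: P, R, T.
Their circumcentre is (2.125, -0.0625) with r² = 125.01953125.
The farthest remaining point S is at distance² 100.51953125 ≤ 125.01953125.
Diameter = 2r = 2√(125.01953125) ≈ 22.36.

22.36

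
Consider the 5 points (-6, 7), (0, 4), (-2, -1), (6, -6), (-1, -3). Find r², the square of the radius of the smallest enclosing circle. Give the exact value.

A smallest enclosing disk is always determined by at most three of the input points on its boundary.
The farthest pair is (-6, 7)–(6, -6) with squared distance 313. The circle on this segment as diameter has centre (0, 0.5) and r² = 313/4 = 78.25.
Check (0, 4): distance² to centre = 12.25 ≤ 78.25, so it lies inside.
All remaining points lie in this disk, and no smaller disk contains both endpoints, so this is the minimum enclosing circle.

78.25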